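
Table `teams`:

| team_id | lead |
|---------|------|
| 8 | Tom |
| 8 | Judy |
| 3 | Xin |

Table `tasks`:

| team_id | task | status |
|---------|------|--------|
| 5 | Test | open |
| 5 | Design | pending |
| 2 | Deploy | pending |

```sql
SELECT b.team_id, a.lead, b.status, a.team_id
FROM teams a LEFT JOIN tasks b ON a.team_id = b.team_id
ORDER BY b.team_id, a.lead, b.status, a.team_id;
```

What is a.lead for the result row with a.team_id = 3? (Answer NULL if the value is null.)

Xin

LEFT JOIN keeps every row from `teams`; unmatched rows get NULL for `tasks`'s columns.
Matching on a.team_id = b.team_id.
- a row (team_id=8): no match → kept, b columns NULL.
- a row (team_id=8): no match → kept, b columns NULL.
- a row (team_id=3): no match → kept, b columns NULL.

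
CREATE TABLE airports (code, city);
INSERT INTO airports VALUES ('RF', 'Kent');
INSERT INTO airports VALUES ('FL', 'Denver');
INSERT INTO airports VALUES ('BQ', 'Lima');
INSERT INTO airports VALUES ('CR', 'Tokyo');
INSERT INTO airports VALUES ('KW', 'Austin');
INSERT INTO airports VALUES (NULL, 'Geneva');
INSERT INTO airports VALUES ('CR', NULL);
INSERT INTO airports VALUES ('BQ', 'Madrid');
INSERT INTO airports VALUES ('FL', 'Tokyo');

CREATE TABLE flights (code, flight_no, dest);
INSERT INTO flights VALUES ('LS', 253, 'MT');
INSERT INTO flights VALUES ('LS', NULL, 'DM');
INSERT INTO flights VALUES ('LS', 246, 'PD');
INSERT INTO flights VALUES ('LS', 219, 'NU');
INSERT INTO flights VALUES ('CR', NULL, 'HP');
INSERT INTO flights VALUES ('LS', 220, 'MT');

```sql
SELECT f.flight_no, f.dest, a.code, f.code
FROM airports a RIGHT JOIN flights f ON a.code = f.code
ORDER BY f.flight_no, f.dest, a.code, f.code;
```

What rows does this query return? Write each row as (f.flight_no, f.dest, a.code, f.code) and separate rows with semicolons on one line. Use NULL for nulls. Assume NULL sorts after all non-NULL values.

(219, NU, NULL, LS); (220, MT, NULL, LS); (246, PD, NULL, LS); (253, MT, NULL, LS); (NULL, DM, NULL, LS); (NULL, HP, CR, CR); (NULL, HP, CR, CR)

RIGHT JOIN keeps every row from `flights`; unmatched rows get NULL for `airports`'s columns.
Matching on a.code = f.code. A NULL in a compared column never satisfies the condition.
Matched pairs: 2; unmatched f rows kept: 5.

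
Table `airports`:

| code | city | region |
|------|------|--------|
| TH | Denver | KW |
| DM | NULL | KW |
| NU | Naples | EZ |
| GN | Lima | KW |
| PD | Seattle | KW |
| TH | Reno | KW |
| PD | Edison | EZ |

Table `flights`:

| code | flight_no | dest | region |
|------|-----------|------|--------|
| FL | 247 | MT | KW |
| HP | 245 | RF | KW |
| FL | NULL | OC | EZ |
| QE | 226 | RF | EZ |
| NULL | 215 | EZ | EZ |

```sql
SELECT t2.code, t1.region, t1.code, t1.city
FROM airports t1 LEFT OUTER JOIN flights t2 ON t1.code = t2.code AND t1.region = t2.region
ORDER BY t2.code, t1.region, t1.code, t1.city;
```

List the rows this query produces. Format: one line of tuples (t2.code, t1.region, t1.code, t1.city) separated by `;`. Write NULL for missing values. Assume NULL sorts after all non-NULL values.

LEFT JOIN keeps every row from `airports`; unmatched rows get NULL for `flights`'s columns.
Matching on t1.code = t2.code AND t1.region = t2.region. A NULL in a compared column never satisfies the condition.
- t1 (code=TH, region=KW) has no partner → padded with NULL.
- t1 (code=DM, region=KW) has no partner → padded with NULL.
- t1 (code=NU, region=EZ) has no partner → padded with NULL.
- t1 (code=GN, region=KW) has no partner → padded with NULL.
- t1 (code=PD, region=KW) has no partner → padded with NULL.
- t1 (code=TH, region=KW) has no partner → padded with NULL.
- t1 (code=PD, region=EZ) has no partner → padded with NULL.
After projecting and ordering:
t2.code | t1.region | t1.code | t1.city
NULL | EZ | NU | Naples
NULL | EZ | PD | Edison
NULL | KW | DM | NULL
NULL | KW | GN | Lima
NULL | KW | PD | Seattle
NULL | KW | TH | Denver
NULL | KW | TH | Reno

(NULL, EZ, NU, Naples); (NULL, EZ, PD, Edison); (NULL, KW, DM, NULL); (NULL, KW, GN, Lima); (NULL, KW, PD, Seattle); (NULL, KW, TH, Denver); (NULL, KW, TH, Reno)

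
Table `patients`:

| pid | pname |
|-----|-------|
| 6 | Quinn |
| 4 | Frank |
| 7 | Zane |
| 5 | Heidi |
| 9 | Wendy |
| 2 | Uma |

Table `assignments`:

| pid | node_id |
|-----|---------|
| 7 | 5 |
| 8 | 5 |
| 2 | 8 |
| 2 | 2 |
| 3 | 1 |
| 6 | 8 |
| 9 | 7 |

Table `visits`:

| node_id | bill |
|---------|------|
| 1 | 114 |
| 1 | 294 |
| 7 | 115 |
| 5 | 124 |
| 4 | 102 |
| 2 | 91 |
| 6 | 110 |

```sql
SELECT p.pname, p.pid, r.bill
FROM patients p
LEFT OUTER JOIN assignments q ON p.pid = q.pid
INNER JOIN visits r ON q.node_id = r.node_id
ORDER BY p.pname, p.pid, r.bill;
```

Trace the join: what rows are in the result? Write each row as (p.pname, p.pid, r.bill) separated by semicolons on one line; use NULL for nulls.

(Uma, 2, 91); (Wendy, 9, 115); (Zane, 7, 124)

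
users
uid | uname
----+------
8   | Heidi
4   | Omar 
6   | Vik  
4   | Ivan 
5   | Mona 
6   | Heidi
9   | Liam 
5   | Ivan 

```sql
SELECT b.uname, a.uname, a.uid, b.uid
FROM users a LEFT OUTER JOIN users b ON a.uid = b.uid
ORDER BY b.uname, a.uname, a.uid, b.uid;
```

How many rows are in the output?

14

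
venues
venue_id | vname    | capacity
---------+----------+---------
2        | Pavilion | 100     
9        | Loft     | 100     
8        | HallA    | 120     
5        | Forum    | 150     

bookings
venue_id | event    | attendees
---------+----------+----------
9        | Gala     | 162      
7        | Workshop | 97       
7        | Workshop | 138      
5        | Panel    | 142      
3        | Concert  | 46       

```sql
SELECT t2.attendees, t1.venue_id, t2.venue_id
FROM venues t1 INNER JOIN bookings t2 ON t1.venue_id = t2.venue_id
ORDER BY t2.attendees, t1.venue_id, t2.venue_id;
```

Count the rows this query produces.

2

INNER JOIN keeps only pairs where the ON condition holds.
Matching on t1.venue_id = t2.venue_id.
- venue_id=2: no matching t2 row, dropped.
- venue_id=9: 1 matching t2 row(s), so 1 row(s) emitted.
- venue_id=8: no matching t2 row, dropped.
- venue_id=5: 1 matching t2 row(s), so 1 row(s) emitted.
Total: 2 rows.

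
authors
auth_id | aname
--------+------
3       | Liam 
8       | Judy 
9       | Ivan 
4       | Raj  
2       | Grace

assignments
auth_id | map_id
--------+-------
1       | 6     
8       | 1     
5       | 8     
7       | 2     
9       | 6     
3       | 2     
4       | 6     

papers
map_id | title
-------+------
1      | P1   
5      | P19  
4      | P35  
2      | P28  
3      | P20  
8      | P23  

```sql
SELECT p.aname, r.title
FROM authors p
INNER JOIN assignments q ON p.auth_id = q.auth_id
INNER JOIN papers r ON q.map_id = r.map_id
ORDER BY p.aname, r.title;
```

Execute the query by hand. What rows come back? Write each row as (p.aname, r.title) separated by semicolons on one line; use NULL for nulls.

(Judy, P1); (Liam, P28)

Step 1 — p INNER JOIN q on auth_id → 4 row(s).
Then INNER JOIN `papers r` on map_id: keep only rows whose q.map_id appears in r.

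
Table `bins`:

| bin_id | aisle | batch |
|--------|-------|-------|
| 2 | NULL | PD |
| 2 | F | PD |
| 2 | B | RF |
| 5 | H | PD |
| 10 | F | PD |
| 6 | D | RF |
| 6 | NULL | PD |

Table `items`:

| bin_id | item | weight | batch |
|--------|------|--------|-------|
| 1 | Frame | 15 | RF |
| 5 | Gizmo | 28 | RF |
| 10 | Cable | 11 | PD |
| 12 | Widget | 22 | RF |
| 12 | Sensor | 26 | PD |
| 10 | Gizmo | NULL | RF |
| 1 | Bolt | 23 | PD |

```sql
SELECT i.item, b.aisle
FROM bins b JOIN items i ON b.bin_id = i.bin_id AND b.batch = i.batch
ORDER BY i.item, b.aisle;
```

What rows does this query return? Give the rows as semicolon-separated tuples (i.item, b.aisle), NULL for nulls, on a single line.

(Cable, F)

INNER JOIN keeps only pairs where the ON condition holds.
Matching on b.bin_id = i.bin_id AND b.batch = i.batch.
- b row (bin_id=2, batch=PD): no match → dropped.
- b row (bin_id=2, batch=PD): no match → dropped.
- b row (bin_id=2, batch=RF): no match → dropped.
- b row (bin_id=5, batch=PD): no match → dropped.
- b row (bin_id=10, batch=PD): matches 1 i row(s) → 1 output row(s).
- b row (bin_id=6, batch=RF): no match → dropped.
- b row (bin_id=6, batch=PD): no match → dropped.
After projecting and ordering:
i.item | b.aisle
Cable | F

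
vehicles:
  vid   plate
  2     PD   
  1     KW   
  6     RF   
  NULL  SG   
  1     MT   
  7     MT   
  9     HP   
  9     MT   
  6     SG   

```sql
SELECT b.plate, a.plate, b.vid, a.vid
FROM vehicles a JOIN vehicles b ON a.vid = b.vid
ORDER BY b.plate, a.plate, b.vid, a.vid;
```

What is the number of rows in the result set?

INNER JOIN keeps only pairs where the ON condition holds.
Matching on a.vid = b.vid. A NULL in a compared column never satisfies the condition.
- a (vid=2) pairs with 1 row(s) of b.
- a (vid=1) pairs with 2 row(s) of b.
- a (vid=6) pairs with 2 row(s) of b.
- a (vid=NULL) has no partner → excluded.
- a (vid=1) pairs with 2 row(s) of b.
- a (vid=7) pairs with 1 row(s) of b.
- a (vid=9) pairs with 2 row(s) of b.
- a (vid=9) pairs with 2 row(s) of b.
- a (vid=6) pairs with 2 row(s) of b.
Total: 14 rows.

14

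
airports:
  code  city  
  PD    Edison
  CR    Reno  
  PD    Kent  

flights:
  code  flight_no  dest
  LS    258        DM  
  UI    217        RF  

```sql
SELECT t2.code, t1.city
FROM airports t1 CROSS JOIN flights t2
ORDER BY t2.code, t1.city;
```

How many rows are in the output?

CROSS JOIN pairs every row of `airports` with every row of `flights`: 3 × 2 = 6 rows.

6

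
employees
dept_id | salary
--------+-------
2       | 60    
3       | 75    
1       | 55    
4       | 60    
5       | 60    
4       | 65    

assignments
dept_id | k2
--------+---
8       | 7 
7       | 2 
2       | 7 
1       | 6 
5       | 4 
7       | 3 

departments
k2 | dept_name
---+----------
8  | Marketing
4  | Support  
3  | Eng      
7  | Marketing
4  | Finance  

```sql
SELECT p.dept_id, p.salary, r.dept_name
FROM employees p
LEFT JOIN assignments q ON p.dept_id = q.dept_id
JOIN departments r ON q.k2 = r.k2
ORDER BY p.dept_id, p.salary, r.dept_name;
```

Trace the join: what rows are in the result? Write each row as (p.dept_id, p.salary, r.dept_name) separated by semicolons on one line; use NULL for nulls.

Evaluate left to right. First `employees p LEFT JOIN assignments q` on dept_id: 6 row(s).
Then INNER JOIN `departments r` on k2: keep only rows whose q.k2 appears in r.

(2, 60, Marketing); (5, 60, Finance); (5, 60, Support)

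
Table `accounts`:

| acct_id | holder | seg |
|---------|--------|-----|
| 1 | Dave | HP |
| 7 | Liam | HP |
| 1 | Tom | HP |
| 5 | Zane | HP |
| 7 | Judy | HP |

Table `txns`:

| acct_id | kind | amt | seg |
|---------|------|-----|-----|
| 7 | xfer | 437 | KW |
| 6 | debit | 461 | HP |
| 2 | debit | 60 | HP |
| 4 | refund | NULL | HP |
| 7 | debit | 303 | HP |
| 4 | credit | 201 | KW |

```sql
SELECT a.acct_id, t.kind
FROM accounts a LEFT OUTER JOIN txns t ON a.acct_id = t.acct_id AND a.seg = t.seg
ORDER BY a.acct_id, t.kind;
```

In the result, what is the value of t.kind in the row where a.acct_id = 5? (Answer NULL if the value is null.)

LEFT JOIN keeps every row from `accounts`; unmatched rows get NULL for `txns`'s columns.
Matching on a.acct_id = t.acct_id AND a.seg = t.seg.
- a row (acct_id=1, seg=HP): no match → kept, t columns NULL.
- a row (acct_id=7, seg=HP): matches 1 t row(s) → 1 output row(s).
- a row (acct_id=1, seg=HP): no match → kept, t columns NULL.
- a row (acct_id=5, seg=HP): no match → kept, t columns NULL.
- a row (acct_id=7, seg=HP): matches 1 t row(s) → 1 output row(s).

NULL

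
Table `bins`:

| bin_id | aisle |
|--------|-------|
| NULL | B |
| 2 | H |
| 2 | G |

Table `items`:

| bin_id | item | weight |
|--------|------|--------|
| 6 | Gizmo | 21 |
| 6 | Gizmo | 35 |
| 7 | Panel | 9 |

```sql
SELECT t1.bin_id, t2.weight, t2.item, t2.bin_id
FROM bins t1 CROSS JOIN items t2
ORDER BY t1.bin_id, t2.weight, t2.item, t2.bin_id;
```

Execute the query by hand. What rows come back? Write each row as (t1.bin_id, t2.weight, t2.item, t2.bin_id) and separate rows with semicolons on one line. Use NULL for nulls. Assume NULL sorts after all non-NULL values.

CROSS JOIN pairs every row of `bins` with every row of `items`: 3 × 3 = 9 rows.

(2, 9, Panel, 7); (2, 9, Panel, 7); (2, 21, Gizmo, 6); (2, 21, Gizmo, 6); (2, 35, Gizmo, 6); (2, 35, Gizmo, 6); (NULL, 9, Panel, 7); (NULL, 21, Gizmo, 6); (NULL, 35, Gizmo, 6)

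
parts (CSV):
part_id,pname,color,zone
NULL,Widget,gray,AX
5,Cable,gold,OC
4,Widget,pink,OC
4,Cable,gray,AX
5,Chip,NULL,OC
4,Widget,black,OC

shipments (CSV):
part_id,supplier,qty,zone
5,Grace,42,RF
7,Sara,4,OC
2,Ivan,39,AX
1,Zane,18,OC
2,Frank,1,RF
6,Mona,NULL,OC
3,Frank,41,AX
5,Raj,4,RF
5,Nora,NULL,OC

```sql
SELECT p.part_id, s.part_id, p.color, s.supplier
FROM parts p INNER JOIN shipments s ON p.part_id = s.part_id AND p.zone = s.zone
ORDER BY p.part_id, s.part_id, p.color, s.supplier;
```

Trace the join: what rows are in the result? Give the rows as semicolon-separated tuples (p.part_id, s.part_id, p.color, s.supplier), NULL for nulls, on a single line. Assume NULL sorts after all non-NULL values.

(5, 5, gold, Nora); (5, 5, NULL, Nora)

INNER JOIN keeps only pairs where the ON condition holds.
Matching on p.part_id = s.part_id AND p.zone = s.zone. A NULL in a compared column never satisfies the condition.
- part_id=NULL, zone=AX: no matching s row, dropped.
- part_id=5, zone=OC: 1 matching s row(s), so 1 row(s) emitted.
- part_id=4, zone=OC: no matching s row, dropped.
- part_id=4, zone=AX: no matching s row, dropped.
- part_id=5, zone=OC: 1 matching s row(s), so 1 row(s) emitted.
- part_id=4, zone=OC: no matching s row, dropped.
After projecting and ordering:
p.part_id | s.part_id | p.color | s.supplier
5 | 5 | gold | Nora
5 | 5 | NULL | Nora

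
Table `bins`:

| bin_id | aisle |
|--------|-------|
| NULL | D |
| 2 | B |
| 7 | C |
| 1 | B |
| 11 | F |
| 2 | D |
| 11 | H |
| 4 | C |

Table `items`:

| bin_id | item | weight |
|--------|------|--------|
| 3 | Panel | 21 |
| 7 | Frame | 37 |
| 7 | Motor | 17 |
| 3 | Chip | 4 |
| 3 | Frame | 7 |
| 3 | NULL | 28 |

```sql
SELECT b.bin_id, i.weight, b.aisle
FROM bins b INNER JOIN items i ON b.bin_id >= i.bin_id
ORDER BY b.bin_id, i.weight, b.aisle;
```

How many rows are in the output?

22

INNER JOIN keeps only pairs where the ON condition holds.
Matching on b.bin_id >= i.bin_id. A NULL in a compared column never satisfies the condition.
Matched pairs: 22.
Total: 22 rows.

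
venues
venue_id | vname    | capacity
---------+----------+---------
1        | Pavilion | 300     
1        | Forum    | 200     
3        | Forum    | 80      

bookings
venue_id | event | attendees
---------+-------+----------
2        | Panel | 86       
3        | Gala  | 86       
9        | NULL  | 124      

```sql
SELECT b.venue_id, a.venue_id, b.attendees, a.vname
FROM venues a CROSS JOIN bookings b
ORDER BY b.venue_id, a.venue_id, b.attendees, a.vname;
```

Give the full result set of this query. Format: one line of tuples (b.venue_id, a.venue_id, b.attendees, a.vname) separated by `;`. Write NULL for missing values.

CROSS JOIN pairs every row of `venues` with every row of `bookings`: 3 × 3 = 9 rows.
After projecting and ordering:
b.venue_id | a.venue_id | b.attendees | a.vname
2 | 1 | 86 | Forum
2 | 1 | 86 | Pavilion
2 | 3 | 86 | Forum
3 | 1 | 86 | Forum
3 | 1 | 86 | Pavilion
3 | 3 | 86 | Forum
9 | 1 | 124 | Forum
9 | 1 | 124 | Pavilion
9 | 3 | 124 | Forum

(2, 1, 86, Forum); (2, 1, 86, Pavilion); (2, 3, 86, Forum); (3, 1, 86, Forum); (3, 1, 86, Pavilion); (3, 3, 86, Forum); (9, 1, 124, Forum); (9, 1, 124, Pavilion); (9, 3, 124, Forum)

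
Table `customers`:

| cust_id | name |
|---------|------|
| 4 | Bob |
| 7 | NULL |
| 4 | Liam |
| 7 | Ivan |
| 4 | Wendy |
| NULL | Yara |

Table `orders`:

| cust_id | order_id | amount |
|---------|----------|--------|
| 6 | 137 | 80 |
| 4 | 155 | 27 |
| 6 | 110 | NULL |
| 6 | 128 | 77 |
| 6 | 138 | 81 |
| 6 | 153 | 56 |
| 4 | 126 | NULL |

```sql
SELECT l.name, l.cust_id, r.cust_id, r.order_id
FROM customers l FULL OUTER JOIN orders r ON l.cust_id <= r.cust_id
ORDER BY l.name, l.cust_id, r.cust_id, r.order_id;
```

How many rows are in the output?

24

FULL OUTER JOIN keeps every row from both sides; unmatched rows get NULL for the other side's columns.
Matching on l.cust_id <= r.cust_id. A NULL in a compared column never satisfies the condition.
Matched pairs: 21; unmatched l rows kept: 3; unmatched r rows kept: 0.
Total: 21 matched + 3 padded = 24 rows.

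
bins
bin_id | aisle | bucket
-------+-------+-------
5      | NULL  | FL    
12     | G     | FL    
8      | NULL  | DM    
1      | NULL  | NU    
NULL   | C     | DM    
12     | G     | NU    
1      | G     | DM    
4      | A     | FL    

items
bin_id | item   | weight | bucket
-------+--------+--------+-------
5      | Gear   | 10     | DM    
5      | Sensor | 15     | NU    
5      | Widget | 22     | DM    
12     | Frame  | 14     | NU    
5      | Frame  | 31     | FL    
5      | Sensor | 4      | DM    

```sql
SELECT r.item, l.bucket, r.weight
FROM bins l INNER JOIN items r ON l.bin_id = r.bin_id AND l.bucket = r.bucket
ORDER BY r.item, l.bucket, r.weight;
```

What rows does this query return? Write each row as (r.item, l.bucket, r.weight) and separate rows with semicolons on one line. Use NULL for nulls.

(Frame, FL, 31); (Frame, NU, 14)

INNER JOIN keeps only pairs where the ON condition holds.
Matching on l.bin_id = r.bin_id AND l.bucket = r.bucket. A NULL in a compared column never satisfies the condition.
- l[0] bin_id=5, bucket=FL → 1 match(es) in r → 1 row(s).
- l[1] bin_id=12, bucket=FL → no match; dropped.
- l[2] bin_id=8, bucket=DM → no match; dropped.
- l[3] bin_id=1, bucket=NU → no match; dropped.
- l[4] bin_id=NULL, bucket=DM → no match; dropped.
- l[5] bin_id=12, bucket=NU → 1 match(es) in r → 1 row(s).
- l[6] bin_id=1, bucket=DM → no match; dropped.
- l[7] bin_id=4, bucket=FL → no match; dropped.
After projecting and ordering:
r.item | l.bucket | r.weight
Frame | FL | 31
Frame | NU | 14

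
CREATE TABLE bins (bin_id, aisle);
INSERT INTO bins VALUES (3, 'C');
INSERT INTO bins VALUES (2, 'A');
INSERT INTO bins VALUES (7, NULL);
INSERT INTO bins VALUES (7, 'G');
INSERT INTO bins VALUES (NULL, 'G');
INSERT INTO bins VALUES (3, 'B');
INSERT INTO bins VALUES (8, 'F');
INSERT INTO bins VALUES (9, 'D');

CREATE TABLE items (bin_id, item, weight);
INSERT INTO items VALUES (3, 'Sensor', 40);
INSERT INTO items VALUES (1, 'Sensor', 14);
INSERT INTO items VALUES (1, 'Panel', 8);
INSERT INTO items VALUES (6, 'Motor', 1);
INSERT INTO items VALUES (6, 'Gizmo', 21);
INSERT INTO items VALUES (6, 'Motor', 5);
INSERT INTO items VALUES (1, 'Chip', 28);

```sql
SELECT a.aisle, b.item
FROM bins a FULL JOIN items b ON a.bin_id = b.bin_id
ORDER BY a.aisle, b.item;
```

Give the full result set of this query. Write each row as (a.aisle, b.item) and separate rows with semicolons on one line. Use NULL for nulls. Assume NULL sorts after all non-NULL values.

(A, NULL); (B, Sensor); (C, Sensor); (D, NULL); (F, NULL); (G, NULL); (G, NULL); (NULL, Chip); (NULL, Gizmo); (NULL, Motor); (NULL, Motor); (NULL, Panel); (NULL, Sensor); (NULL, NULL)

FULL OUTER JOIN keeps every row from both sides; unmatched rows get NULL for the other side's columns.
Matching on a.bin_id = b.bin_id. A NULL in a compared column never satisfies the condition.
- bin_id=3: 1 matching b row(s), so 1 row(s) emitted.
- bin_id=2: no b row matches, row kept with b columns NULL.
- bin_id=7: no b row matches, row kept with b columns NULL.
- bin_id=7: no b row matches, row kept with b columns NULL.
- bin_id=NULL: no b row matches, row kept with b columns NULL.
- bin_id=3: 1 matching b row(s), so 1 row(s) emitted.
- bin_id=8: no b row matches, row kept with b columns NULL.
- bin_id=9: no b row matches, row kept with b columns NULL.
- plus 6 unmatched b row(s), each kept with NULL a columns.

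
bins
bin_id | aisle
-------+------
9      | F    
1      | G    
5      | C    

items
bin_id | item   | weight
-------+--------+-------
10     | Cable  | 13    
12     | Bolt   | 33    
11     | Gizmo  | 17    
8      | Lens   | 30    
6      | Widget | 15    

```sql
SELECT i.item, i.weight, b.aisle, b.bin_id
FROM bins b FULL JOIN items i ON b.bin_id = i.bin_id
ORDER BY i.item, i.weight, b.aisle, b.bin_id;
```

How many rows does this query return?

FULL OUTER JOIN keeps every row from both sides; unmatched rows get NULL for the other side's columns.
Matching on b.bin_id = i.bin_id.
- b row (bin_id=9): no match → kept, i columns NULL.
- b row (bin_id=1): no match → kept, i columns NULL.
- b row (bin_id=5): no match → kept, i columns NULL.
- 5 row(s) from i found no b partner → padded with NULL.
Total: 0 matched + 8 padded = 8 rows.

8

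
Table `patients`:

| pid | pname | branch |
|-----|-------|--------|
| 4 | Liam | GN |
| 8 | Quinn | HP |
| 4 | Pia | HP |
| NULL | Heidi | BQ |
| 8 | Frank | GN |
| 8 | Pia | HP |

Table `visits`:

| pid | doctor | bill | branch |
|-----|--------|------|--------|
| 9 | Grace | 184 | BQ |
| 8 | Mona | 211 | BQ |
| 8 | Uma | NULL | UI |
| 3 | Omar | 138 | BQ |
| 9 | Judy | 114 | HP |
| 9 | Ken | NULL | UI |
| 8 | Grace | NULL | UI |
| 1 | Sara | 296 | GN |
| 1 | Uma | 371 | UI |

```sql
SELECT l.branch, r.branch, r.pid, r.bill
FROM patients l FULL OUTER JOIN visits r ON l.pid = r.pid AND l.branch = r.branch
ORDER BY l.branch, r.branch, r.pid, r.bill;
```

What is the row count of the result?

FULL OUTER JOIN keeps every row from both sides; unmatched rows get NULL for the other side's columns.
Matching on l.pid = r.pid AND l.branch = r.branch. A NULL in a compared column never satisfies the condition.
- l[0] pid=4, branch=GN → no match; kept with NULLs on the r side.
- l[1] pid=8, branch=HP → no match; kept with NULLs on the r side.
- l[2] pid=4, branch=HP → no match; kept with NULLs on the r side.
- l[3] pid=NULL, branch=BQ → no match; kept with NULLs on the r side.
- l[4] pid=8, branch=GN → no match; kept with NULLs on the r side.
- l[5] pid=8, branch=HP → no match; kept with NULLs on the r side.
- 9 r row(s) had no l match → kept, l columns NULL.
Total: 0 matched + 15 padded = 15 rows.

15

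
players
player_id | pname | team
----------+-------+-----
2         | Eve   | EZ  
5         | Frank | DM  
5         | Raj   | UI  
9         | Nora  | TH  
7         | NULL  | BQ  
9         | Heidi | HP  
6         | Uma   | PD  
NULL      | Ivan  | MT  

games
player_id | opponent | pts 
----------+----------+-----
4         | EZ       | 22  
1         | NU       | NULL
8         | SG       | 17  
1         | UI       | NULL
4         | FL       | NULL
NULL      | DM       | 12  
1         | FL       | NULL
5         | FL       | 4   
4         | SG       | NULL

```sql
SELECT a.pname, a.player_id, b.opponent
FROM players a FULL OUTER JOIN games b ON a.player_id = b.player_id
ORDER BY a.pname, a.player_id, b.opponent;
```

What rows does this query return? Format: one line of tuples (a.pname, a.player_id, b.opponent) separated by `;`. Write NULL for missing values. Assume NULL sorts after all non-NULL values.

(Eve, 2, NULL); (Frank, 5, FL); (Heidi, 9, NULL); (Ivan, NULL, NULL); (Nora, 9, NULL); (Raj, 5, FL); (Uma, 6, NULL); (NULL, 7, NULL); (NULL, NULL, DM); (NULL, NULL, EZ); (NULL, NULL, FL); (NULL, NULL, FL); (NULL, NULL, NU); (NULL, NULL, SG); (NULL, NULL, SG); (NULL, NULL, UI)

FULL OUTER JOIN keeps every row from both sides; unmatched rows get NULL for the other side's columns.
Matching on a.player_id = b.player_id. A NULL in a compared column never satisfies the condition.
- a[0] player_id=2 → no match; kept with NULLs on the b side.
- a[1] player_id=5 → 1 match(es) in b → 1 row(s).
- a[2] player_id=5 → 1 match(es) in b → 1 row(s).
- a[3] player_id=9 → no match; kept with NULLs on the b side.
- a[4] player_id=7 → no match; kept with NULLs on the b side.
- a[5] player_id=9 → no match; kept with NULLs on the b side.
- a[6] player_id=6 → no match; kept with NULLs on the b side.
- a[7] player_id=NULL → no match; kept with NULLs on the b side.
- 8 row(s) from b found no a partner → padded with NULL.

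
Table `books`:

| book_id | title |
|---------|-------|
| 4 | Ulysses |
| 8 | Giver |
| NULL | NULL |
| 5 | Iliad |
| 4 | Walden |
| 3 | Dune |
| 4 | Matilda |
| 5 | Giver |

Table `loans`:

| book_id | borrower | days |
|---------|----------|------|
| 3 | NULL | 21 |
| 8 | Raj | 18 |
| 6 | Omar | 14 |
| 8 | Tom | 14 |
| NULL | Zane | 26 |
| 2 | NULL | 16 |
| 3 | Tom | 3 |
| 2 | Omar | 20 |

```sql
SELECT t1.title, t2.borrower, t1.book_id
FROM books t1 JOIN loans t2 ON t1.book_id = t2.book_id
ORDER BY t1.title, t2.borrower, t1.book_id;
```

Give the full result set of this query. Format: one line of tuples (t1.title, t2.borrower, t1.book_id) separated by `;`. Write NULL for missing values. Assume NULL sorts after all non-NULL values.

(Dune, Tom, 3); (Dune, NULL, 3); (Giver, Raj, 8); (Giver, Tom, 8)

INNER JOIN keeps only pairs where the ON condition holds.
Matching on t1.book_id = t2.book_id. A NULL in a compared column never satisfies the condition.
Matched pairs: 4.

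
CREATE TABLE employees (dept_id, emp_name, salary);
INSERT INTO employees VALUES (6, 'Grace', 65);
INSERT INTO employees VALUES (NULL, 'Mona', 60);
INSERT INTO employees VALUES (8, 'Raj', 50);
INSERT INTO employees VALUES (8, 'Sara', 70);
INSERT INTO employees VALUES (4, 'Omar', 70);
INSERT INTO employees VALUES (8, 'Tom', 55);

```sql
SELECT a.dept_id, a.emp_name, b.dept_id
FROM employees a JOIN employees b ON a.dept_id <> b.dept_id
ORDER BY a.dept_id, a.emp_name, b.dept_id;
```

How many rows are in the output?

14

INNER JOIN keeps only pairs where the ON condition holds.
Matching on a.dept_id <> b.dept_id. A NULL in a compared column never satisfies the condition.
- a row (dept_id=6): matches 4 b row(s) → 4 output row(s).
- a row (dept_id=NULL): no match → dropped.
- a row (dept_id=8): matches 2 b row(s) → 2 output row(s).
- a row (dept_id=8): matches 2 b row(s) → 2 output row(s).
- a row (dept_id=4): matches 4 b row(s) → 4 output row(s).
- a row (dept_id=8): matches 2 b row(s) → 2 output row(s).
Total: 14 rows.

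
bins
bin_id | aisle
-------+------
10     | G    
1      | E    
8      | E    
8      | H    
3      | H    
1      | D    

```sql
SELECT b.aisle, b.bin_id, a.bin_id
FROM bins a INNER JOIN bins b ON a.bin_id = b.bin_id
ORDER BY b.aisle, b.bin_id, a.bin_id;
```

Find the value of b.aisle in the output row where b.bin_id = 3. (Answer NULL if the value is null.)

H

INNER JOIN keeps only pairs where the ON condition holds.
Matching on a.bin_id = b.bin_id.
- bin_id=10: 1 matching b row(s), so 1 row(s) emitted.
- bin_id=1: 2 matching b row(s), so 2 row(s) emitted.
- bin_id=8: 2 matching b row(s), so 2 row(s) emitted.
- bin_id=8: 2 matching b row(s), so 2 row(s) emitted.
- bin_id=3: 1 matching b row(s), so 1 row(s) emitted.
- bin_id=1: 2 matching b row(s), so 2 row(s) emitted.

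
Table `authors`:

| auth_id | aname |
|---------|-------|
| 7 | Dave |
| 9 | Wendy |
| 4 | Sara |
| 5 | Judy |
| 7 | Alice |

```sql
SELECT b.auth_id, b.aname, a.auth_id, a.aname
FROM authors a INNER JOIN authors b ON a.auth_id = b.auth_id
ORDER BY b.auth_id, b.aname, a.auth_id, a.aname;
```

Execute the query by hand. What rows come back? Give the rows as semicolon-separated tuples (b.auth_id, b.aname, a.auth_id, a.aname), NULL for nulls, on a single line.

(4, Sara, 4, Sara); (5, Judy, 5, Judy); (7, Alice, 7, Alice); (7, Alice, 7, Dave); (7, Dave, 7, Alice); (7, Dave, 7, Dave); (9, Wendy, 9, Wendy)

INNER JOIN keeps only pairs where the ON condition holds.
Matching on a.auth_id = b.auth_id.
- auth_id=7: 2 matching b row(s), so 2 row(s) emitted.
- auth_id=9: 1 matching b row(s), so 1 row(s) emitted.
- auth_id=4: 1 matching b row(s), so 1 row(s) emitted.
- auth_id=5: 1 matching b row(s), so 1 row(s) emitted.
- auth_id=7: 2 matching b row(s), so 2 row(s) emitted.
After projecting and ordering:
b.auth_id | b.aname | a.auth_id | a.aname
4 | Sara | 4 | Sara
5 | Judy | 5 | Judy
7 | Alice | 7 | Alice
7 | Alice | 7 | Dave
7 | Dave | 7 | Alice
7 | Dave | 7 | Dave
9 | Wendy | 9 | Wendy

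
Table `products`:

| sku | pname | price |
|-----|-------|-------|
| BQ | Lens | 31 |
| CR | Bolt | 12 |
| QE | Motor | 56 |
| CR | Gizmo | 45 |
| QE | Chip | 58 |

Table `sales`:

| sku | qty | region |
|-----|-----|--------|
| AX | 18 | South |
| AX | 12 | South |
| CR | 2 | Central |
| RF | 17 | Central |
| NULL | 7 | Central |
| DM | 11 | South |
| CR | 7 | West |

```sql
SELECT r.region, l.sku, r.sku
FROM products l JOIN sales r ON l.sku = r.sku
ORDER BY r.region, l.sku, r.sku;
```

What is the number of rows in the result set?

INNER JOIN keeps only pairs where the ON condition holds.
Matching on l.sku = r.sku. A NULL in a compared column never satisfies the condition.
- sku=BQ: no matching r row, dropped.
- sku=CR: 2 matching r row(s), so 2 row(s) emitted.
- sku=QE: no matching r row, dropped.
- sku=CR: 2 matching r row(s), so 2 row(s) emitted.
- sku=QE: no matching r row, dropped.
Total: 4 rows.

4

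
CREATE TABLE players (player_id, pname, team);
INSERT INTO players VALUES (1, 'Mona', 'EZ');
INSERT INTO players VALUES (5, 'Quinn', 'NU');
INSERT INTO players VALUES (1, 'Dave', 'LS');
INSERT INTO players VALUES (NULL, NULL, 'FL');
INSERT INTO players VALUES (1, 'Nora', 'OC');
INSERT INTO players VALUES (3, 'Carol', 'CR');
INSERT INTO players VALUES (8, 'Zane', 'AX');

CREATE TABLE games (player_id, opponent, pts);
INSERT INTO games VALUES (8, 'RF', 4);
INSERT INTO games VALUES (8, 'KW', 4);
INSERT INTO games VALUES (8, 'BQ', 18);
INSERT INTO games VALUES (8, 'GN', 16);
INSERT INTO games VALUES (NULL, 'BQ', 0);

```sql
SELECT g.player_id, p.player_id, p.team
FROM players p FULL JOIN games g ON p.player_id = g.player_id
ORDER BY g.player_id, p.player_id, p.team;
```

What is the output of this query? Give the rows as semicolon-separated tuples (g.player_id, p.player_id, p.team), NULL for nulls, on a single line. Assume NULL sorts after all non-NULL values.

(8, 8, AX); (8, 8, AX); (8, 8, AX); (8, 8, AX); (NULL, 1, EZ); (NULL, 1, LS); (NULL, 1, OC); (NULL, 3, CR); (NULL, 5, NU); (NULL, NULL, FL); (NULL, NULL, NULL)

FULL OUTER JOIN keeps every row from both sides; unmatched rows get NULL for the other side's columns.
Matching on p.player_id = g.player_id. A NULL in a compared column never satisfies the condition.
Matched pairs: 4; unmatched p rows kept: 6; unmatched g rows kept: 1.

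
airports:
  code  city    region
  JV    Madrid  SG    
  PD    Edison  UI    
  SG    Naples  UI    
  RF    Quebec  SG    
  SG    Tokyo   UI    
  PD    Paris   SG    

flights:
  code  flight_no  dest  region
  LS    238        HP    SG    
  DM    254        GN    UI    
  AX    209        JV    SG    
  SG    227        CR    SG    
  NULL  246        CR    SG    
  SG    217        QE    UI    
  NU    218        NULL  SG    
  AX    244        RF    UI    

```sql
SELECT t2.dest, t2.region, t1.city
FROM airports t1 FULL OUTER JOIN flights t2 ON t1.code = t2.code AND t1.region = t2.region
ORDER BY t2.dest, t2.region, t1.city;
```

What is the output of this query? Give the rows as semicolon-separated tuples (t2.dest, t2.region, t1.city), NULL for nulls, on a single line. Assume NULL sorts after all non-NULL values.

(CR, SG, NULL); (CR, SG, NULL); (GN, UI, NULL); (HP, SG, NULL); (JV, SG, NULL); (QE, UI, Naples); (QE, UI, Tokyo); (RF, UI, NULL); (NULL, SG, NULL); (NULL, NULL, Edison); (NULL, NULL, Madrid); (NULL, NULL, Paris); (NULL, NULL, Quebec)

FULL OUTER JOIN keeps every row from both sides; unmatched rows get NULL for the other side's columns.
Matching on t1.code = t2.code AND t1.region = t2.region. A NULL in a compared column never satisfies the condition.
- t1[0] code=JV, region=SG → no match; kept with NULLs on the t2 side.
- t1[1] code=PD, region=UI → no match; kept with NULLs on the t2 side.
- t1[2] code=SG, region=UI → 1 match(es) in t2 → 1 row(s).
- t1[3] code=RF, region=SG → no match; kept with NULLs on the t2 side.
- t1[4] code=SG, region=UI → 1 match(es) in t2 → 1 row(s).
- t1[5] code=PD, region=SG → no match; kept with NULLs on the t2 side.
- 7 t2 row(s) had no t1 match → kept, t1 columns NULL.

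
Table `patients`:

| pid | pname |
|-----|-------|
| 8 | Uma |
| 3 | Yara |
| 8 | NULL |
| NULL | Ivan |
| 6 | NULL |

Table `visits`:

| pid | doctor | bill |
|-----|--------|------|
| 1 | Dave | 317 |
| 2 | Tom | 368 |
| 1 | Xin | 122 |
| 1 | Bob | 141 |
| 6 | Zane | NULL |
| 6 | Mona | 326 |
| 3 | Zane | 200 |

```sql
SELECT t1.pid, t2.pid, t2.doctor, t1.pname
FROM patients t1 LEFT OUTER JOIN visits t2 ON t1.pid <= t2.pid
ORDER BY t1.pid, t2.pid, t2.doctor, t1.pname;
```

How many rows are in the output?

LEFT JOIN keeps every row from `patients`; unmatched rows get NULL for `visits`'s columns.
Matching on t1.pid <= t2.pid. A NULL in a compared column never satisfies the condition.
Matched pairs: 5; unmatched t1 rows kept: 3.
Total: 5 matched + 3 padded = 8 rows.

8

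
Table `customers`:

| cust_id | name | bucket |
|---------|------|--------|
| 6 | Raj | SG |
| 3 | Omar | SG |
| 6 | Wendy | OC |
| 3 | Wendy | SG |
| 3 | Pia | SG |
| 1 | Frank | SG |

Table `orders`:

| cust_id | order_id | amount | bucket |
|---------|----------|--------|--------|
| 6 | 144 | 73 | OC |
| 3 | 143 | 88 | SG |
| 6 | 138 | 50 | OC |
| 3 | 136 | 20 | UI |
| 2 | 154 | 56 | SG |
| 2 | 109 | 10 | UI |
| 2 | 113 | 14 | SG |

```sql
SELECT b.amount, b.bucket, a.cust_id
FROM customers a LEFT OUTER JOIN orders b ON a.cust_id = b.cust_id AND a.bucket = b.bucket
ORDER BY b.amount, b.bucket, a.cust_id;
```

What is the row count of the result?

LEFT JOIN keeps every row from `customers`; unmatched rows get NULL for `orders`'s columns.
Matching on a.cust_id = b.cust_id AND a.bucket = b.bucket.
Matched pairs: 5; unmatched a rows kept: 2.
Total: 5 matched + 2 padded = 7 rows.

7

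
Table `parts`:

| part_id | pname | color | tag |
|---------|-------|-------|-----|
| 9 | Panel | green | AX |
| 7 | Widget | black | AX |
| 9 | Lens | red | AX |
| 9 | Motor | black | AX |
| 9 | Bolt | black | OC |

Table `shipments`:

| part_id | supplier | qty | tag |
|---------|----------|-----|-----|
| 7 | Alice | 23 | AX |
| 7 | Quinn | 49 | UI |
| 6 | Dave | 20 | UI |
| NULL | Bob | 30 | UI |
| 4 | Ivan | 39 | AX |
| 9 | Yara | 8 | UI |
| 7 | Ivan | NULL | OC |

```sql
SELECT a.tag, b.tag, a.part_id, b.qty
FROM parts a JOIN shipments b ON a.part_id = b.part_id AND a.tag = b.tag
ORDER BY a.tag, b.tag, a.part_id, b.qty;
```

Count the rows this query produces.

INNER JOIN keeps only pairs where the ON condition holds.
Matching on a.part_id = b.part_id AND a.tag = b.tag. A NULL in a compared column never satisfies the condition.
- a row (part_id=9, tag=AX): no match → dropped.
- a row (part_id=7, tag=AX): matches 1 b row(s) → 1 output row(s).
- a row (part_id=9, tag=AX): no match → dropped.
- a row (part_id=9, tag=AX): no match → dropped.
- a row (part_id=9, tag=OC): no match → dropped.
Total: 1 rows.

1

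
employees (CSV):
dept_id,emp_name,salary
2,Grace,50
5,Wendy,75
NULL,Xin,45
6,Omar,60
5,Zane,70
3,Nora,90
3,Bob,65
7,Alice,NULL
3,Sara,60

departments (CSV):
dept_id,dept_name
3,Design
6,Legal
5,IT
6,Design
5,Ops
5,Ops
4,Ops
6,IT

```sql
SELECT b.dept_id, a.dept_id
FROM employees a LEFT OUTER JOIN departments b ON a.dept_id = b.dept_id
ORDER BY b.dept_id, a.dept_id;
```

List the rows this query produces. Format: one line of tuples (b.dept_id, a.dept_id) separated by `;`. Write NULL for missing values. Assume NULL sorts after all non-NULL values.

(3, 3); (3, 3); (3, 3); (5, 5); (5, 5); (5, 5); (5, 5); (5, 5); (5, 5); (6, 6); (6, 6); (6, 6); (NULL, 2); (NULL, 7); (NULL, NULL)

LEFT JOIN keeps every row from `employees`; unmatched rows get NULL for `departments`'s columns.
Matching on a.dept_id = b.dept_id. A NULL in a compared column never satisfies the condition.
- a[0] dept_id=2 → no match; kept with NULLs on the b side.
- a[1] dept_id=5 → 3 match(es) in b → 3 row(s).
- a[2] dept_id=NULL → no match; kept with NULLs on the b side.
- a[3] dept_id=6 → 3 match(es) in b → 3 row(s).
- a[4] dept_id=5 → 3 match(es) in b → 3 row(s).
- a[5] dept_id=3 → 1 match(es) in b → 1 row(s).
- a[6] dept_id=3 → 1 match(es) in b → 1 row(s).
- a[7] dept_id=7 → no match; kept with NULLs on the b side.
- a[8] dept_id=3 → 1 match(es) in b → 1 row(s).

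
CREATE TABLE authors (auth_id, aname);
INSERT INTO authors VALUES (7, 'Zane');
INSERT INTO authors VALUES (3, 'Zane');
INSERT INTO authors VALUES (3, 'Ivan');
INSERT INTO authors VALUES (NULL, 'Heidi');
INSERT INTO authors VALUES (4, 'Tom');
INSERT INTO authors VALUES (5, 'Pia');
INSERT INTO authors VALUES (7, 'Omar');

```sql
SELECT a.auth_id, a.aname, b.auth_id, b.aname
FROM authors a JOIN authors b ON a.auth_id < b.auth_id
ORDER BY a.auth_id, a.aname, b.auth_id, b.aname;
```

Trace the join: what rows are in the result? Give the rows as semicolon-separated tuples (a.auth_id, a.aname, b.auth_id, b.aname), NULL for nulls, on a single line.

(3, Ivan, 4, Tom); (3, Ivan, 5, Pia); (3, Ivan, 7, Omar); (3, Ivan, 7, Zane); (3, Zane, 4, Tom); (3, Zane, 5, Pia); (3, Zane, 7, Omar); (3, Zane, 7, Zane); (4, Tom, 5, Pia); (4, Tom, 7, Omar); (4, Tom, 7, Zane); (5, Pia, 7, Omar); (5, Pia, 7, Zane)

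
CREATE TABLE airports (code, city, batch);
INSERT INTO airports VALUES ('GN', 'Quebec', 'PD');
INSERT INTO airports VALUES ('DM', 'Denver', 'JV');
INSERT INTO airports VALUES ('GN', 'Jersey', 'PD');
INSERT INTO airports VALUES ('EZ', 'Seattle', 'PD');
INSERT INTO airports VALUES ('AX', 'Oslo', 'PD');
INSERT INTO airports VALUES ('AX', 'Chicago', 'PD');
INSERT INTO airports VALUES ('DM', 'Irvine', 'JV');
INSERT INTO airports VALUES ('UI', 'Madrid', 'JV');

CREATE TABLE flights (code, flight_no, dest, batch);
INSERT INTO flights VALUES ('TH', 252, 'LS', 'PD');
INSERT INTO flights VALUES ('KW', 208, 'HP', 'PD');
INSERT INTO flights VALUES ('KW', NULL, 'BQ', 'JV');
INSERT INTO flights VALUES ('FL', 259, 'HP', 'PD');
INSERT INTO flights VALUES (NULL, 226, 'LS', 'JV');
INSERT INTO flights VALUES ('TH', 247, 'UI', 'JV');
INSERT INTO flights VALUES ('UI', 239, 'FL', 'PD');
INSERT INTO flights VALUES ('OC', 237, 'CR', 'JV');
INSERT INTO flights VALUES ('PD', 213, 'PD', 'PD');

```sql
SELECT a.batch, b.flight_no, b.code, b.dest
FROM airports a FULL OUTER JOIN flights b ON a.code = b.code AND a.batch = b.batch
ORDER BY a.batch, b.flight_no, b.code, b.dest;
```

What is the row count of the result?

FULL OUTER JOIN keeps every row from both sides; unmatched rows get NULL for the other side's columns.
Matching on a.code = b.code AND a.batch = b.batch. A NULL in a compared column never satisfies the condition.
- a row (code=GN, batch=PD): no match → kept, b columns NULL.
- a row (code=DM, batch=JV): no match → kept, b columns NULL.
- a row (code=GN, batch=PD): no match → kept, b columns NULL.
- a row (code=EZ, batch=PD): no match → kept, b columns NULL.
- a row (code=AX, batch=PD): no match → kept, b columns NULL.
- a row (code=AX, batch=PD): no match → kept, b columns NULL.
- a row (code=DM, batch=JV): no match → kept, b columns NULL.
- a row (code=UI, batch=JV): no match → kept, b columns NULL.
- plus 9 unmatched b row(s), each kept with NULL a columns.
Total: 0 matched + 17 padded = 17 rows.

17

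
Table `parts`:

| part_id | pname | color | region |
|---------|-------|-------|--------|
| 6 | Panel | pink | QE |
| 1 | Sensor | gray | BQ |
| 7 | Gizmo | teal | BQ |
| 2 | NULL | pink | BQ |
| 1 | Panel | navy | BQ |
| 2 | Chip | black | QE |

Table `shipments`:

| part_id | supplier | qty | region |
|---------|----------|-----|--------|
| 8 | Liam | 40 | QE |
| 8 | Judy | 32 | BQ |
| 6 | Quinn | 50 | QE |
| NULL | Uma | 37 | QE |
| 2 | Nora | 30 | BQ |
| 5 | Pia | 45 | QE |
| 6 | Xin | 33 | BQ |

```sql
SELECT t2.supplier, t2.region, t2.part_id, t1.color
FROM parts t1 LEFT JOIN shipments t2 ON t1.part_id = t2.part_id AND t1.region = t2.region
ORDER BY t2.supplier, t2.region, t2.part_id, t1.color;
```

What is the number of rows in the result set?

6

LEFT JOIN keeps every row from `parts`; unmatched rows get NULL for `shipments`'s columns.
Matching on t1.part_id = t2.part_id AND t1.region = t2.region. A NULL in a compared column never satisfies the condition.
Matched pairs: 2; unmatched t1 rows kept: 4.
Total: 2 matched + 4 padded = 6 rows.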